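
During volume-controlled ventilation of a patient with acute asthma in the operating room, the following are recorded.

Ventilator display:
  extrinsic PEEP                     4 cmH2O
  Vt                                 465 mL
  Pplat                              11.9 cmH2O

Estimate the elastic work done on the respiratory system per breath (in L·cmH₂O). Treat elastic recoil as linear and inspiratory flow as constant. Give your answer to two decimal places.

Elastic work ≈ ½ × (Pplat − PEEP) × Vt = 0.5 × (11.9 − 4) × 0.465 L = 0.5 × 7.9 × 0.465 = 1.837 L·cmH2O.

1.84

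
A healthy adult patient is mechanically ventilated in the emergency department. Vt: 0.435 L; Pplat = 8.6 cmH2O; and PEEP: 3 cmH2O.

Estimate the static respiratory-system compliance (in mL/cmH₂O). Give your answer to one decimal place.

Cstat = Vt / (Pplat − PEEP) = 435 / (8.6 − 3) = 435 / 5.6 = 77.679 mL/cmH2O.

77.7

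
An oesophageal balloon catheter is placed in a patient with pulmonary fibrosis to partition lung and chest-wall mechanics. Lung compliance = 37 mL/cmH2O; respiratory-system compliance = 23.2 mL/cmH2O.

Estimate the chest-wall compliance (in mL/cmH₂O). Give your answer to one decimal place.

1/Ccw = 1/Crs − 1/CL.
1/Ccw = 1/23.2 − 1/37 = 0.01608.
Ccw = 62.189 mL/cmH2O.

62.2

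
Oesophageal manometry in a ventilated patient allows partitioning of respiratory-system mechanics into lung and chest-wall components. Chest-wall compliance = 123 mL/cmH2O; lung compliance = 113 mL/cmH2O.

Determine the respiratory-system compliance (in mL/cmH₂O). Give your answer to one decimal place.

Lung and chest wall are elastances in series: 1/Crs = 1/CL + 1/Ccw.
1/Crs = 1/113 + 1/123 = 0.01698.
Crs = 58.893 mL/cmH2O.

58.9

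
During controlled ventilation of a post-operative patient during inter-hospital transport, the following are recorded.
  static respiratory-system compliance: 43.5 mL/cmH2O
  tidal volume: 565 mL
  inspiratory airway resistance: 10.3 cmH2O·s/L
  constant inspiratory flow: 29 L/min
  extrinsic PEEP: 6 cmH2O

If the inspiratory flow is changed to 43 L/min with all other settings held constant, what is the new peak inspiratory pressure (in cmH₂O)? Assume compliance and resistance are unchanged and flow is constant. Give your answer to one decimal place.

26.4

Flow: 29 L/min ÷ 60 = 0.4833 L/s.
New flow: 43 L/min ÷ 60 = 0.7167 L/s.
PIP = Vt/C + R·V̇ + PEEP (constant-flow equation of motion).
Only the resistive term changes: ΔPIP = R × ΔV̇ = 10.3 × (0.7167 − 0.4833) = 10.3 × 0.2334 = 2.404 cmH2O.
Original PIP = 565/43.5 + 10.3×0.4833 + 6 = 23.966 cmH2O; new PIP = 23.966 + (2.404) = 26.37 cmH2O.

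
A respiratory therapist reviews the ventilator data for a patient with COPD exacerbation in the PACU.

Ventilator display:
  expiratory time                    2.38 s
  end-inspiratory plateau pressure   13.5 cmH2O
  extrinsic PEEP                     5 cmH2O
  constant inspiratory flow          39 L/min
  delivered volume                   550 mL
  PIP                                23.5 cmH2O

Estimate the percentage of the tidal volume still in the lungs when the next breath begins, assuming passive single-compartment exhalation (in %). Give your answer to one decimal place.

Flow: 39 L/min ÷ 60 = 0.65 L/s.
R = (PIP − Pplat)/V̇ = (23.5 − 13.5) / 0.65 = 10.0/0.65 = 15.385 cmH2O·s/L.
C = Vt/(Pplat − PEEP) = 550.0 / (13.5 − 5) = 550.0/8.5 = 64.706 mL/cmH2O.
τ = R × C = 15.385 × 0.06471 L/cmH2O = 0.9956 s.
Fraction remaining at end-expiration = e^(−Te/τ) = e^(−2.38/0.9956) = 0.09158 → 9.158%.

9.2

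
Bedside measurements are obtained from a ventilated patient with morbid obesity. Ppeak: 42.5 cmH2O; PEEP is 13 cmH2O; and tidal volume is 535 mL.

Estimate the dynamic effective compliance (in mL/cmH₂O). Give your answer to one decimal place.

Dynamic compliance = Vt / (PIP − PEEP) = 535 / (42.5 − 13) = 535 / 29.5 = 18.136 mL/cmH2O.

18.1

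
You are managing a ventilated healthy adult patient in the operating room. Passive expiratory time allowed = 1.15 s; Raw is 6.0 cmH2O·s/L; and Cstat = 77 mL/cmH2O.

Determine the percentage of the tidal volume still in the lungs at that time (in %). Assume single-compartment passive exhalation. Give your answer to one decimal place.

τ = R × C = 6.0 × 77 mL/cmH2O = 6.0 × 0.077 L/cmH2O = 0.462 s.
Passive exhalation: V(t)/V₀ = e^(−t/τ) = e^(−1.15/0.462) = 0.08298.
Fraction remaining = 0.08298 → 8.298%.

8.3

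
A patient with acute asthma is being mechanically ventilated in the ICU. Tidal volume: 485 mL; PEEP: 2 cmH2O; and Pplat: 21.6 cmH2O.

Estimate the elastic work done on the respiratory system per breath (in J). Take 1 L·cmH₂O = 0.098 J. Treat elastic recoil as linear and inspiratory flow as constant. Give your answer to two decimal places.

Elastic work ≈ ½ × (Pplat − PEEP) × Vt = 0.5 × (21.6 − 2) × 0.485 L = 0.5 × 19.6 × 0.485 = 4.753 L·cmH2O.
× 0.098 J/(L·cmH2O) → 0.4658 J.

0.47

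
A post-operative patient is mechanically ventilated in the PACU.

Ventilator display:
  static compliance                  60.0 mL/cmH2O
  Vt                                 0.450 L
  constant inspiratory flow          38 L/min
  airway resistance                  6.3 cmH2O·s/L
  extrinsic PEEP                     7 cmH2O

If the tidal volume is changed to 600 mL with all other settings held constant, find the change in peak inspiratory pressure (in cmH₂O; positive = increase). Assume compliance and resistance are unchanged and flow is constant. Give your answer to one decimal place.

PIP = Vt/C + R·V̇ + PEEP (constant-flow equation of motion).
Only the elastic term changes: ΔPIP = ΔVt / C = (600 − 450) / 60.0 = 2.5 cmH2O.

2.5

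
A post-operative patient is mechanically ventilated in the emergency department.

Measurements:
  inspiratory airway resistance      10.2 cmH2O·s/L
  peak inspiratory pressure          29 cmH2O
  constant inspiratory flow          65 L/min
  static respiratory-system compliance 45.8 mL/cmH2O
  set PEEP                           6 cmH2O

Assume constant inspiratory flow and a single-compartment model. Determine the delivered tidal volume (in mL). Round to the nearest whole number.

547

Flow: 65 L/min ÷ 60 = 1.0833 L/s.
Equation of motion (constant flow): PIP = Vt/C + R·V̇ + PEEP.
Vt/C = PIP − R·V̇ − PEEP = 29 − 11.05 − 6 = 11.95 cmH2O.
Vt = C × 11.95 = 45.8 × 11.95 = 547.31 mL.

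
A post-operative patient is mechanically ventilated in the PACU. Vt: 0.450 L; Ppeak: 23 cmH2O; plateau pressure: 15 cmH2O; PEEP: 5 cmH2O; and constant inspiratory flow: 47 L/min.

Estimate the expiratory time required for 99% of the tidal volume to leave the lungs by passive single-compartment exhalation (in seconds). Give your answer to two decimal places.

Flow: 47 L/min ÷ 60 = 0.7833 L/s.
R = (PIP − Pplat)/V̇ = (23 − 15) / 0.7833 = 8.0/0.7833 = 10.213 cmH2O·s/L.
C = Vt/(Pplat − PEEP) = 450.0 / (15 − 5) = 450.0/10.0 = 45.0 mL/cmH2O.
τ = R × C = 10.213 × 0.045 L/cmH2O = 0.4596 s.
t = −τ·ln(1 − 0.99) = −0.4596·ln(0.01) = 2.117 s.

2.12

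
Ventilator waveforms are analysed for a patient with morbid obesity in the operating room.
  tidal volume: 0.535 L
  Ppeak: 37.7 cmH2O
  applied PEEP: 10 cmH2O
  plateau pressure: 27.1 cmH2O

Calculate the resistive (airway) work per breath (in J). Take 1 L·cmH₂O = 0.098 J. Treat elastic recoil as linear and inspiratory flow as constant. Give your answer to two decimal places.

0.56

With constant inspiratory flow the resistive pressure is constant at PIP − Pplat = 37.7 − 27.1 = 10.6 cmH2O, so resistive work = 10.6 × 0.535 = 5.671 L·cmH2O.
× 0.098 J/(L·cmH2O) → 0.5558 J.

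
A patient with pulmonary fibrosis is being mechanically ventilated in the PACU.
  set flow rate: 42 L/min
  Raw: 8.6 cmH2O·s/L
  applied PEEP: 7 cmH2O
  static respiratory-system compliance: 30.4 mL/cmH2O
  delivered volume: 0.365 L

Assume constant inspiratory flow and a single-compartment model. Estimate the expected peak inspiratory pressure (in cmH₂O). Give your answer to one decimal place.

25.0

Flow: 42 L/min ÷ 60 = 0.7 L/s.
Equation of motion (constant flow): PIP = Vt/C + R·V̇ + PEEP.
PIP = 365/30.4 + 8.6×0.7 + 7 = 12.007 + 6.02 + 7 = 25.027 cmH2O.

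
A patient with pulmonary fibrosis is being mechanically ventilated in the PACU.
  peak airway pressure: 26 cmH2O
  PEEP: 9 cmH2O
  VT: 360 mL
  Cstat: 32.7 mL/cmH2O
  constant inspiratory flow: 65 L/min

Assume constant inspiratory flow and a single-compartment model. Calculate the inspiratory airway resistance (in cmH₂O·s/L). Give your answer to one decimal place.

5.5

Flow: 65 L/min ÷ 60 = 1.0833 L/s.
Equation of motion (constant flow): PIP = Vt/C + R·V̇ + PEEP.
R·V̇ = PIP − Vt/C − PEEP = 26 − 360/32.7 − 9 = 26 − 11.009 − 9 = 5.991 cmH2O.
R = 5.991 / 1.0833 = 5.53 cmH2O·s/L.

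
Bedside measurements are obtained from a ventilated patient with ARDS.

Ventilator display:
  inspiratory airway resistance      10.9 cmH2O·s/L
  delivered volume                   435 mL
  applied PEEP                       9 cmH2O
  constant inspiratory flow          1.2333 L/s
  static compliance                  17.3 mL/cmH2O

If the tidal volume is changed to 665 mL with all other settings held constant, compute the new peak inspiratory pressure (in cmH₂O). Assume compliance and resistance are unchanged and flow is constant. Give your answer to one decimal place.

60.9

PIP = Vt/C + R·V̇ + PEEP (constant-flow equation of motion).
Only the elastic term changes: ΔPIP = ΔVt / C = (665 − 435) / 17.3 = 13.295 cmH2O.
Original PIP = 435/17.3 + 10.9×1.2333 + 9 = 47.587 cmH2O; new PIP = 47.587 + (13.295) = 60.882 cmH2O.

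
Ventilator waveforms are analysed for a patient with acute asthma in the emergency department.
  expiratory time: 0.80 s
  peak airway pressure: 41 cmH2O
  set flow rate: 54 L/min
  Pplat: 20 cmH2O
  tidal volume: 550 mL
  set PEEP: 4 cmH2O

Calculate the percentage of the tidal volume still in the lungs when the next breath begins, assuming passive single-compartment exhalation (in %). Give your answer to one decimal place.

36.9

Flow: 54 L/min ÷ 60 = 0.9 L/s.
R = (PIP − Pplat)/V̇ = (41 − 20) / 0.9 = 21.0/0.9 = 23.333 cmH2O·s/L.
C = Vt/(Pplat − PEEP) = 550.0 / (20 − 4) = 550.0/16.0 = 34.375 mL/cmH2O.
τ = R × C = 23.333 × 0.03438 L/cmH2O = 0.8022 s.
Fraction remaining at end-expiration = e^(−Te/τ) = e^(−0.80/0.8022) = 0.3689 → 36.89%.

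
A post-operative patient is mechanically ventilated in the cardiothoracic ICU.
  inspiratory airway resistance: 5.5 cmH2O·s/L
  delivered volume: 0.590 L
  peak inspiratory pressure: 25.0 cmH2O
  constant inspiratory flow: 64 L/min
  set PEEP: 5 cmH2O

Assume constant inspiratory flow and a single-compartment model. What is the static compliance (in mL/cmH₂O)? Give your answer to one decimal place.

41.7

Flow: 64 L/min ÷ 60 = 1.0667 L/s.
Equation of motion (constant flow): PIP = Vt/C + R·V̇ + PEEP.
Vt/C = PIP − R·V̇ − PEEP = 25.0 − 5.5×1.0667 − 5 = 25.0 − 5.867 − 5 = 14.133 cmH2O.
C = Vt / 14.133 = 590 / 14.133 = 41.746 mL/cmH2O.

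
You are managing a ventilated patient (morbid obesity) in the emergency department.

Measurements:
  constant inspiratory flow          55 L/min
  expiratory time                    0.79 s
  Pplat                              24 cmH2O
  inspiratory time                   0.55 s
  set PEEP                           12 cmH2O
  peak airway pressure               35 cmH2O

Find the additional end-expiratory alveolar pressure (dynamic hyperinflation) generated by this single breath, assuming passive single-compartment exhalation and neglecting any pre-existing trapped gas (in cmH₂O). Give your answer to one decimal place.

Flow: 55 L/min ÷ 60 = 0.9167 L/s.
Vt = flow × Ti = 0.9167 L/s × 0.55 s × 1000 mL/L = 504.19 mL.
R = (PIP − Pplat)/V̇ = (35 − 24) / 0.9167 = 11.0/0.9167 = 12.0 cmH2O·s/L.
C = Vt/(Pplat − PEEP) = 504.19 / (24 − 12) = 504.19/12.0 = 42.016 mL/cmH2O.
τ = R × C = 12.0 × 0.04202 L/cmH2O = 0.5042 s.
Fraction remaining = e^(−Te/τ) = e^(−0.79/0.5042) = 0.2087; trapped volume = 504.19 × 0.2087 = 105.22 mL.
Additional alveolar pressure from trapping ≈ V_trapped / C = 105.22 / 42.016 = 2.504 cmH2O.

2.5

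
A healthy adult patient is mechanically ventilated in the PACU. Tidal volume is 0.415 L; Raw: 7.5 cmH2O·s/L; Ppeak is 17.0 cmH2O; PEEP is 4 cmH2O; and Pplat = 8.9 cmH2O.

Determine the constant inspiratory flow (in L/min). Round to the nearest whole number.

flow = (PIP − Pplat) / Raw = (17.0 − 8.9) / 7.5 = 1.08 L/s × 60 = 64.8 L/min.

65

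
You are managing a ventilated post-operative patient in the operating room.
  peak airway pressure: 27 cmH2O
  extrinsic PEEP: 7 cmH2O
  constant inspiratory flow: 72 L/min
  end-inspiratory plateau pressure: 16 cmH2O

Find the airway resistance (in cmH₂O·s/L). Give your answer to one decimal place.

9.2

Flow: 72 L/min ÷ 60 = 1.2 L/s.
Raw = (PIP − Pplat) / flow = (27 − 16) / 1.2 = 11.0 / 1.2 = 9.167 cmH2O·s/L.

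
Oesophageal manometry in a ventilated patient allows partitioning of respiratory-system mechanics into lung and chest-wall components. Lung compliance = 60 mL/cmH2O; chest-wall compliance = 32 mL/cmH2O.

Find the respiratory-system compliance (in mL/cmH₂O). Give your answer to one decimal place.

20.9

Lung and chest wall are elastances in series: 1/Crs = 1/CL + 1/Ccw.
1/Crs = 1/60 + 1/32 = 0.04792.
Crs = 20.868 mL/cmH2O.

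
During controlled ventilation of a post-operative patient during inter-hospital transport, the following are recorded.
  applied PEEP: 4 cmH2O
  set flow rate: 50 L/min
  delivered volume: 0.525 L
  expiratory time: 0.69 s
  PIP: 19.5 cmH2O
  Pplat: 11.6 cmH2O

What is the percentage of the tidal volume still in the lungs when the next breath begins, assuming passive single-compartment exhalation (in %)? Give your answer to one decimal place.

Flow: 50 L/min ÷ 60 = 0.8333 L/s.
R = (PIP − Pplat)/V̇ = (19.5 − 11.6) / 0.8333 = 7.9/0.8333 = 9.48 cmH2O·s/L.
C = Vt/(Pplat − PEEP) = 525.0 / (11.6 − 4) = 525.0/7.6 = 69.079 mL/cmH2O.
τ = R × C = 9.48 × 0.06908 L/cmH2O = 0.6549 s.
Fraction remaining at end-expiration = e^(−Te/τ) = e^(−0.69/0.6549) = 0.3487 → 34.87%.

34.9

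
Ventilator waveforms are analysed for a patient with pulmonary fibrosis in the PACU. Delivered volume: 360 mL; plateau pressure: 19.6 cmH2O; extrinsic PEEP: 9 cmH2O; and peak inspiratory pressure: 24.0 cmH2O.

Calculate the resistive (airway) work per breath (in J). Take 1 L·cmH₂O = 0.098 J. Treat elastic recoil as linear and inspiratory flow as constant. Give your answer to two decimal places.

With constant inspiratory flow the resistive pressure is constant at PIP − Pplat = 24.0 − 19.6 = 4.4 cmH2O, so resistive work = 4.4 × 0.360 = 1.584 L·cmH2O.
× 0.098 J/(L·cmH2O) → 0.1552 J.

0.16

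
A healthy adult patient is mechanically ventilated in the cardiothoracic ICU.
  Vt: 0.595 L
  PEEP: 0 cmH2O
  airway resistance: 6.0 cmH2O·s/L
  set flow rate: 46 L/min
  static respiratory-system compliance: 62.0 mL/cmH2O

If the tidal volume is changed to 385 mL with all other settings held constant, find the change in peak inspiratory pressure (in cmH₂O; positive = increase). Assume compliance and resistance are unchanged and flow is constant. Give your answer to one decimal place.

PIP = Vt/C + R·V̇ + PEEP (constant-flow equation of motion).
Only the elastic term changes: ΔPIP = ΔVt / C = (385 − 595) / 62.0 = -3.387 cmH2O.

-3.4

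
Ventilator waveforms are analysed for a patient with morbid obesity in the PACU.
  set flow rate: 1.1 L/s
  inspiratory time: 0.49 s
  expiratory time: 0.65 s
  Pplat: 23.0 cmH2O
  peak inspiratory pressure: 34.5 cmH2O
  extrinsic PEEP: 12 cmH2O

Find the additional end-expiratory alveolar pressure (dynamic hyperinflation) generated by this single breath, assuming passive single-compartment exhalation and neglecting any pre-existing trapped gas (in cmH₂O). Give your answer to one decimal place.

Vt = flow × Ti = 1.1 L/s × 0.49 s × 1000 mL/L = 539.0 mL.
R = (PIP − Pplat)/V̇ = (34.5 − 23.0) / 1.1 = 11.5/1.1 = 10.455 cmH2O·s/L.
C = Vt/(Pplat − PEEP) = 539.0 / (23.0 − 12) = 539.0/11.0 = 49.0 mL/cmH2O.
τ = R × C = 10.455 × 0.049 L/cmH2O = 0.5123 s.
Fraction remaining = e^(−Te/τ) = e^(−0.65/0.5123) = 0.2812; trapped volume = 539.0 × 0.2812 = 151.57 mL.
Additional alveolar pressure from trapping ≈ V_trapped / C = 151.57 / 49.0 = 3.093 cmH2O.

3.1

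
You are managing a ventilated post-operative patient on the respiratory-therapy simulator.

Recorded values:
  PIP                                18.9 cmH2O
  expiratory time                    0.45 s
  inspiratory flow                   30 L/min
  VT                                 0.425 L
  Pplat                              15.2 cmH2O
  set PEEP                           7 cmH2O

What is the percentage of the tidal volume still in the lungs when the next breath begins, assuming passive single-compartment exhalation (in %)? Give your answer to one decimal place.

Flow: 30 L/min ÷ 60 = 0.5 L/s.
R = (PIP − Pplat)/V̇ = (18.9 − 15.2) / 0.5 = 3.7/0.5 = 7.4 cmH2O·s/L.
C = Vt/(Pplat − PEEP) = 425.0 / (15.2 − 7) = 425.0/8.2 = 51.829 mL/cmH2O.
τ = R × C = 7.4 × 0.05183 L/cmH2O = 0.3835 s.
Fraction remaining at end-expiration = e^(−Te/τ) = e^(−0.45/0.3835) = 0.3093 → 30.93%.

30.9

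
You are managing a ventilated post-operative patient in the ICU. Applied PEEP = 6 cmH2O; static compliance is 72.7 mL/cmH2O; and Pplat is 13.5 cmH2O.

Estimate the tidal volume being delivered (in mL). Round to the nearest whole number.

545

Vt = Cstat × (Pplat − PEEP) = 72.7 × (13.5 − 6) = 72.7 × 7.5 = 545.25 mL.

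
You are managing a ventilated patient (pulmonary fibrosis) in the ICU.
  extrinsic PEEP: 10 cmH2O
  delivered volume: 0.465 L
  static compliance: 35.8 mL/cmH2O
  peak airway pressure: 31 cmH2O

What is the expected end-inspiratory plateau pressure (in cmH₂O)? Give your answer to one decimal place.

Pplat = PEEP + Vt / Cstat = 10 + 465 / 35.8 = 10 + 12.989 = 22.989 cmH2O.

23.0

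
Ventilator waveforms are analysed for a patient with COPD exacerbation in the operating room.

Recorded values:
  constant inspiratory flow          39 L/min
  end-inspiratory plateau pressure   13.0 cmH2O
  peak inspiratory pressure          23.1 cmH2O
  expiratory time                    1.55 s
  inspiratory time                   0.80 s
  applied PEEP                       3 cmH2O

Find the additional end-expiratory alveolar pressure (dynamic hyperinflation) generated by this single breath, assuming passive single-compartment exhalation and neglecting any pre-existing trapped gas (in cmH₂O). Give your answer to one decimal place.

Flow: 39 L/min ÷ 60 = 0.65 L/s.
Vt = flow × Ti = 0.65 L/s × 0.80 s × 1000 mL/L = 520.0 mL.
R = (PIP − Pplat)/V̇ = (23.1 − 13.0) / 0.65 = 10.1/0.65 = 15.538 cmH2O·s/L.
C = Vt/(Pplat − PEEP) = 520.0 / (13.0 − 3) = 520.0/10.0 = 52.0 mL/cmH2O.
τ = R × C = 15.538 × 0.052 L/cmH2O = 0.808 s.
Fraction remaining = e^(−Te/τ) = e^(−1.55/0.808) = 0.1469; trapped volume = 520.0 × 0.1469 = 76.388 mL.
Additional alveolar pressure from trapping ≈ V_trapped / C = 76.388 / 52.0 = 1.469 cmH2O.

1.5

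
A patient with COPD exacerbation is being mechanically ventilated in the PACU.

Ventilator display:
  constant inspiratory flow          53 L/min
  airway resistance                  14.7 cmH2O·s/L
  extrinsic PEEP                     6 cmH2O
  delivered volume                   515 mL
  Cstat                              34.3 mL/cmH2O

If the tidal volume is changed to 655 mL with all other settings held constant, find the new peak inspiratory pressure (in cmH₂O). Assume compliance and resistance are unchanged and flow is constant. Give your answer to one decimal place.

38.1

Flow: 53 L/min ÷ 60 = 0.8833 L/s.
PIP = Vt/C + R·V̇ + PEEP (constant-flow equation of motion).
Only the elastic term changes: ΔPIP = ΔVt / C = (655 − 515) / 34.3 = 4.082 cmH2O.
Original PIP = 515/34.3 + 14.7×0.8833 + 6 = 33.999 cmH2O; new PIP = 33.999 + (4.082) = 38.081 cmH2O.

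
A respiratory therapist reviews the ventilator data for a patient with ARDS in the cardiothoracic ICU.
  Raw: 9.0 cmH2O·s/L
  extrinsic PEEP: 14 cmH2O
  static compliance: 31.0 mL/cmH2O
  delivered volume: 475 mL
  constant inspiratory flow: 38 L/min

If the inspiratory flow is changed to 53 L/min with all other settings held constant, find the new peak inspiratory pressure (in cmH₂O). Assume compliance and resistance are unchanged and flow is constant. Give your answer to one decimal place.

37.3

Flow: 38 L/min ÷ 60 = 0.6333 L/s.
New flow: 53 L/min ÷ 60 = 0.8833 L/s.
PIP = Vt/C + R·V̇ + PEEP (constant-flow equation of motion).
Only the resistive term changes: ΔPIP = R × ΔV̇ = 9.0 × (0.8833 − 0.6333) = 9.0 × 0.25 = 2.25 cmH2O.
Original PIP = 475/31.0 + 9.0×0.6333 + 14 = 35.022 cmH2O; new PIP = 35.022 + (2.25) = 37.272 cmH2O.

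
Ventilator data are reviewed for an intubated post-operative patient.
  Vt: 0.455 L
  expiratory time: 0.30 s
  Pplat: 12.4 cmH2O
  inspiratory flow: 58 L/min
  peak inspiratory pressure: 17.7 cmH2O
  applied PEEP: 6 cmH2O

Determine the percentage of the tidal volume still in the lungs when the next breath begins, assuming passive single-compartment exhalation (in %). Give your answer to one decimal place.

46.3

Flow: 58 L/min ÷ 60 = 0.9667 L/s.
R = (PIP − Pplat)/V̇ = (17.7 − 12.4) / 0.9667 = 5.3/0.9667 = 5.483 cmH2O·s/L.
C = Vt/(Pplat − PEEP) = 455.0 / (12.4 − 6) = 455.0/6.4 = 71.094 mL/cmH2O.
τ = R × C = 5.483 × 0.07109 L/cmH2O = 0.3898 s.
Fraction remaining at end-expiration = e^(−Te/τ) = e^(−0.30/0.3898) = 0.4632 → 46.32%.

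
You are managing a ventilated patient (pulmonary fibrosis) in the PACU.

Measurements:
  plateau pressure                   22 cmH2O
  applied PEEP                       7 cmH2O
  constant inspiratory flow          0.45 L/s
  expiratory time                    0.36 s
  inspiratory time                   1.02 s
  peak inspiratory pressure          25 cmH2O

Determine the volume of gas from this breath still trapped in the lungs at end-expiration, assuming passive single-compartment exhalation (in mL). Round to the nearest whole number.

Vt = flow × Ti = 0.45 L/s × 1.02 s × 1000 mL/L = 459.0 mL.
R = (PIP − Pplat)/V̇ = (25 − 22) / 0.45 = 3.0/0.45 = 6.667 cmH2O·s/L.
C = Vt/(Pplat − PEEP) = 459.0 / (22 − 7) = 459.0/15.0 = 30.6 mL/cmH2O.
τ = R × C = 6.667 × 0.0306 L/cmH2O = 0.204 s.
Fraction remaining = e^(−Te/τ) = e^(−0.36/0.204) = 0.1712.
Trapped volume = 459.0 × 0.1712 = 78.581 mL.

79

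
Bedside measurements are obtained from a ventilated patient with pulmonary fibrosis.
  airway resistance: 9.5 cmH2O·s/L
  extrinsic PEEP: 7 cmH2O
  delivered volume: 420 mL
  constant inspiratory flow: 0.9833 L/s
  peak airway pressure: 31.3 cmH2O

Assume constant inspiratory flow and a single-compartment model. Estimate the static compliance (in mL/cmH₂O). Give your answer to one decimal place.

Equation of motion (constant flow): PIP = Vt/C + R·V̇ + PEEP.
Vt/C = PIP − R·V̇ − PEEP = 31.3 − 9.5×0.9833 − 7 = 31.3 − 9.341 − 7 = 14.959 cmH2O.
C = Vt / 14.959 = 420 / 14.959 = 28.077 mL/cmH2O.

28.1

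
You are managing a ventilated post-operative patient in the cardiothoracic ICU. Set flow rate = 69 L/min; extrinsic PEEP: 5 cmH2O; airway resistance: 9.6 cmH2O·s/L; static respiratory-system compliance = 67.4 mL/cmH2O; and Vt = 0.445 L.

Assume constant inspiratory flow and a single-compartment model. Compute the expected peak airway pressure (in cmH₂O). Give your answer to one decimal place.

22.6

Flow: 69 L/min ÷ 60 = 1.15 L/s.
Equation of motion (constant flow): PIP = Vt/C + R·V̇ + PEEP.
PIP = 445/67.4 + 9.6×1.15 + 5 = 6.602 + 11.04 + 5 = 22.642 cmH2O.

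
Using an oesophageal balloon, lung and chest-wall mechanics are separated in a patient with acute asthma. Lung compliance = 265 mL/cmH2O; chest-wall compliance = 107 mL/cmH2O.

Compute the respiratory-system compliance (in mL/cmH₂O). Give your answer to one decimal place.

Lung and chest wall are elastances in series: 1/Crs = 1/CL + 1/Ccw.
1/Crs = 1/265 + 1/107 = 0.01312.
Crs = 76.22 mL/cmH2O.

76.2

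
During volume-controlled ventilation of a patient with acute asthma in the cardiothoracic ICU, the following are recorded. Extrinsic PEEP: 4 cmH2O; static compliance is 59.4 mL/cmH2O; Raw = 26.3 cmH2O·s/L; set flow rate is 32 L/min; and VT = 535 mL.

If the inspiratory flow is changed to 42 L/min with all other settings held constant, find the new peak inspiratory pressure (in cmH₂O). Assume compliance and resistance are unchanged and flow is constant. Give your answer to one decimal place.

Flow: 32 L/min ÷ 60 = 0.5333 L/s.
New flow: 42 L/min ÷ 60 = 0.7 L/s.
PIP = Vt/C + R·V̇ + PEEP (constant-flow equation of motion).
Only the resistive term changes: ΔPIP = R × ΔV̇ = 26.3 × (0.7 − 0.5333) = 26.3 × 0.1667 = 4.384 cmH2O.
Original PIP = 535/59.4 + 26.3×0.5333 + 4 = 27.033 cmH2O; new PIP = 27.033 + (4.384) = 31.417 cmH2O.

31.4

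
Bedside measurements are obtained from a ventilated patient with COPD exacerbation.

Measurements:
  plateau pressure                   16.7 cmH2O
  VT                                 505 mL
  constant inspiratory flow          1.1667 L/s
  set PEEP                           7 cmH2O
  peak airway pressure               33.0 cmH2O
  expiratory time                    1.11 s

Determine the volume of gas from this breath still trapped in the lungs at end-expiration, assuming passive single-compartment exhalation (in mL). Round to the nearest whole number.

110

R = (PIP − Pplat)/V̇ = (33.0 − 16.7) / 1.1667 = 16.3/1.1667 = 13.971 cmH2O·s/L.
C = Vt/(Pplat − PEEP) = 505.0 / (16.7 − 7) = 505.0/9.7 = 52.062 mL/cmH2O.
τ = R × C = 13.971 × 0.05206 L/cmH2O = 0.7273 s.
Fraction remaining = e^(−Te/τ) = e^(−1.11/0.7273) = 0.2174.
Trapped volume = 505.0 × 0.2174 = 109.79 mL.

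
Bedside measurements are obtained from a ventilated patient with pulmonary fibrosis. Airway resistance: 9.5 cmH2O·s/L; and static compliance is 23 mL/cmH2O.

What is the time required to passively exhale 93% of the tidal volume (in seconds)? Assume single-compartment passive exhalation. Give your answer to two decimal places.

τ = R × C = 9.5 × 23 mL/cmH2O = 9.5 × 0.023 L/cmH2O = 0.2185 s.
Exhaled fraction f = 1 − e^(−t/τ) → t = −τ·ln(1 − f) = −0.2185·ln(0.07) = 0.581 s.

0.58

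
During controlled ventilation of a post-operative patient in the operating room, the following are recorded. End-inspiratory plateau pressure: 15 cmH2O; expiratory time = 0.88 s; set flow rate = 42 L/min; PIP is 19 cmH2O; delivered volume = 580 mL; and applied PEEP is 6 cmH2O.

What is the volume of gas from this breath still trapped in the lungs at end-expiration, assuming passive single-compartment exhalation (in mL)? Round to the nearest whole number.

53

Flow: 42 L/min ÷ 60 = 0.7 L/s.
R = (PIP − Pplat)/V̇ = (19 − 15) / 0.7 = 4.0/0.7 = 5.714 cmH2O·s/L.
C = Vt/(Pplat − PEEP) = 580.0 / (15 − 6) = 580.0/9.0 = 64.444 mL/cmH2O.
τ = R × C = 5.714 × 0.06444 L/cmH2O = 0.3682 s.
Fraction remaining = e^(−Te/τ) = e^(−0.88/0.3682) = 0.09163.
Trapped volume = 580.0 × 0.09163 = 53.145 mL.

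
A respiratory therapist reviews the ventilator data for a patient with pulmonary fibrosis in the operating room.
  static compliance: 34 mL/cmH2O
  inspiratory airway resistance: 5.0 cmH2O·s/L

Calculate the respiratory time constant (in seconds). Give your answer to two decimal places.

τ = R × C = 5.0 × 34 mL/cmH2O = 5.0 × 0.034 L/cmH2O = 0.17 s.

0.17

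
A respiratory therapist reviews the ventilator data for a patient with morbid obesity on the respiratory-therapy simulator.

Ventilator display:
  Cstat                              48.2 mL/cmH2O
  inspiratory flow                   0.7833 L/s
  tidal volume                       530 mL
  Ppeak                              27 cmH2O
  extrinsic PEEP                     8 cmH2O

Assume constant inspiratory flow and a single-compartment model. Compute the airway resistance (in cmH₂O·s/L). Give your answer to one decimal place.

Equation of motion (constant flow): PIP = Vt/C + R·V̇ + PEEP.
R·V̇ = PIP − Vt/C − PEEP = 27 − 530/48.2 − 8 = 27 − 10.996 − 8 = 8.004 cmH2O.
R = 8.004 / 0.7833 = 10.218 cmH2O·s/L.

10.2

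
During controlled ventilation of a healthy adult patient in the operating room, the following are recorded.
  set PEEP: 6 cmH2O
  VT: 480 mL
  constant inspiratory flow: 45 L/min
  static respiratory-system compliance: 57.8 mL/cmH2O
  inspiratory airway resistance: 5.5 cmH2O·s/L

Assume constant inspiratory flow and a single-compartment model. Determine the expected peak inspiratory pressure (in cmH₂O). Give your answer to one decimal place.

18.4

Flow: 45 L/min ÷ 60 = 0.75 L/s.
Equation of motion (constant flow): PIP = Vt/C + R·V̇ + PEEP.
PIP = 480/57.8 + 5.5×0.75 + 6 = 8.304 + 4.125 + 6 = 18.429 cmH2O.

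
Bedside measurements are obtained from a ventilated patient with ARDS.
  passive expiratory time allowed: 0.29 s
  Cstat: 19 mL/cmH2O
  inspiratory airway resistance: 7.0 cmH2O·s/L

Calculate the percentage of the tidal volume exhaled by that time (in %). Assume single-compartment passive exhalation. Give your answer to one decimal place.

τ = R × C = 7.0 × 19 mL/cmH2O = 7.0 × 0.019 L/cmH2O = 0.133 s.
Passive exhalation: V(t)/V₀ = e^(−t/τ) = e^(−0.29/0.133) = 0.113.
Fraction exhaled = 1 − 0.113 = 0.887 → 88.7%.

88.7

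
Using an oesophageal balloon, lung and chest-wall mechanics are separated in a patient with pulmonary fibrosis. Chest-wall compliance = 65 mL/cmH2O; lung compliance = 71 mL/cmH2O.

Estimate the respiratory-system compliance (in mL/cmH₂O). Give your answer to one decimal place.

33.9

Lung and chest wall are elastances in series: 1/Crs = 1/CL + 1/Ccw.
1/Crs = 1/71 + 1/65 = 0.02947.
Crs = 33.933 mL/cmH2O.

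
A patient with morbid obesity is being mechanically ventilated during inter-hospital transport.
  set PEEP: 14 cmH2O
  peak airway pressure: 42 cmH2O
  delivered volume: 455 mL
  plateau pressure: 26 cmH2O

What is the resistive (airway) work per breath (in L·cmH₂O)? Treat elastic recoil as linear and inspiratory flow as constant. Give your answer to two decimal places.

7.28

With constant inspiratory flow the resistive pressure is constant at PIP − Pplat = 42 − 26 = 16.0 cmH2O, so resistive work = 16.0 × 0.455 = 7.28 L·cmH2O.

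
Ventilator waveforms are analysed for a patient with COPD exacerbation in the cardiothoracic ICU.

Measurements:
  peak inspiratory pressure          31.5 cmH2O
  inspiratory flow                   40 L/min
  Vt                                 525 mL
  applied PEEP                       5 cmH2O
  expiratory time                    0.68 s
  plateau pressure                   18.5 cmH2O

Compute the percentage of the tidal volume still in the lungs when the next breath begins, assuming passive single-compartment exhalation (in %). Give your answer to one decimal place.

Flow: 40 L/min ÷ 60 = 0.6667 L/s.
R = (PIP − Pplat)/V̇ = (31.5 − 18.5) / 0.6667 = 13.0/0.6667 = 19.499 cmH2O·s/L.
C = Vt/(Pplat − PEEP) = 525.0 / (18.5 − 5) = 525.0/13.5 = 38.889 mL/cmH2O.
τ = R × C = 19.499 × 0.03889 L/cmH2O = 0.7583 s.
Fraction remaining at end-expiration = e^(−Te/τ) = e^(−0.68/0.7583) = 0.4079 → 40.79%.

40.8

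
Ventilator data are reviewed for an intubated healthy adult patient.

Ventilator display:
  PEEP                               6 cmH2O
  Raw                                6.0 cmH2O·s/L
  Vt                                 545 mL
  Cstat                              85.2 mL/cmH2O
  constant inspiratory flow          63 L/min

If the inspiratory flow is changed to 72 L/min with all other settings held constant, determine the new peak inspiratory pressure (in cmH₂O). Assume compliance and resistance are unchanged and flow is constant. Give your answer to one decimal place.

Flow: 63 L/min ÷ 60 = 1.05 L/s.
New flow: 72 L/min ÷ 60 = 1.2 L/s.
PIP = Vt/C + R·V̇ + PEEP (constant-flow equation of motion).
Only the resistive term changes: ΔPIP = R × ΔV̇ = 6.0 × (1.2 − 1.05) = 6.0 × 0.15 = 0.9 cmH2O.
Original PIP = 545/85.2 + 6.0×1.05 + 6 = 18.697 cmH2O; new PIP = 18.697 + (0.9) = 19.597 cmH2O.

19.6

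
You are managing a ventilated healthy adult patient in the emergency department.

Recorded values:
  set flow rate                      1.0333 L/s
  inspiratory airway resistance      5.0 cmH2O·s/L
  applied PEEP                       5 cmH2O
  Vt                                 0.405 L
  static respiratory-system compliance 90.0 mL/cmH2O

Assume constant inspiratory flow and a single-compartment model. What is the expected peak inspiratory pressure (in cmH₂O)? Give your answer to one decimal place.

14.7

Equation of motion (constant flow): PIP = Vt/C + R·V̇ + PEEP.
PIP = 405/90.0 + 5.0×1.0333 + 5 = 4.5 + 5.167 + 5 = 14.667 cmH2O.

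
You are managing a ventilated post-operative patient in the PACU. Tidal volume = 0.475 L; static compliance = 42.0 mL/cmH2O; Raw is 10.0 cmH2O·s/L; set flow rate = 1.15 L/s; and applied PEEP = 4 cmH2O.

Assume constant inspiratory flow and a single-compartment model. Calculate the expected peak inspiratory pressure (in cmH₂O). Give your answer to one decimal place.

Equation of motion (constant flow): PIP = Vt/C + R·V̇ + PEEP.
PIP = 475/42.0 + 10.0×1.15 + 4 = 11.31 + 11.5 + 4 = 26.81 cmH2O.

26.8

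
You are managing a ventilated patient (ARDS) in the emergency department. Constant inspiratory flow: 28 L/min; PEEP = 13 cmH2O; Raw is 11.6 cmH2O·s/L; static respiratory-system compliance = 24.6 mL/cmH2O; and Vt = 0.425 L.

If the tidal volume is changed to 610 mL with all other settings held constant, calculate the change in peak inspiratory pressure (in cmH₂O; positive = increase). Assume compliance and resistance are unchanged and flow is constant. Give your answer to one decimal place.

7.5

PIP = Vt/C + R·V̇ + PEEP (constant-flow equation of motion).
Only the elastic term changes: ΔPIP = ΔVt / C = (610 − 425) / 24.6 = 7.52 cmH2O.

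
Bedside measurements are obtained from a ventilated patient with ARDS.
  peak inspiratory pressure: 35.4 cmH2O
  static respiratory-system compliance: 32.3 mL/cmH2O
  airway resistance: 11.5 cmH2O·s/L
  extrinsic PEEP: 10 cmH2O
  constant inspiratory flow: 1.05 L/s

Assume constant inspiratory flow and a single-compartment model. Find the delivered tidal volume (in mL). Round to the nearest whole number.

Equation of motion (constant flow): PIP = Vt/C + R·V̇ + PEEP.
Vt/C = PIP − R·V̇ − PEEP = 35.4 − 12.075 − 10 = 13.325 cmH2O.
Vt = C × 13.325 = 32.3 × 13.325 = 430.4 mL.

430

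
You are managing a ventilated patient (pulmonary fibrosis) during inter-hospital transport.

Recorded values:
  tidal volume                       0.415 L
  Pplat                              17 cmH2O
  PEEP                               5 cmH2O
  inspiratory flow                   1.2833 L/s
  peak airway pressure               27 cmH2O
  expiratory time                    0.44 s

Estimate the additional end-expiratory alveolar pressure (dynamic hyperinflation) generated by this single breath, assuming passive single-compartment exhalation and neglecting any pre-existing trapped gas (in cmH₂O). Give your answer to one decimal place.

2.3

R = (PIP − Pplat)/V̇ = (27 − 17) / 1.2833 = 10.0/1.2833 = 7.792 cmH2O·s/L.
C = Vt/(Pplat − PEEP) = 415.0 / (17 − 5) = 415.0/12.0 = 34.583 mL/cmH2O.
τ = R × C = 7.792 × 0.03458 L/cmH2O = 0.2694 s.
Fraction remaining = e^(−Te/τ) = e^(−0.44/0.2694) = 0.1953; trapped volume = 415.0 × 0.1953 = 81.05 mL.
Additional alveolar pressure from trapping ≈ V_trapped / C = 81.05 / 34.583 = 2.344 cmH2O.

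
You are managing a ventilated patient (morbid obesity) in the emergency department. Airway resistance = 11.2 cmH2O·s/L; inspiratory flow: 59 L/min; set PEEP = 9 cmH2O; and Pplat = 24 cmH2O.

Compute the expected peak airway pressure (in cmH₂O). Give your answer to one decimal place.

Flow: 59 L/min ÷ 60 = 0.9833 L/s.
PIP = Pplat + Raw × flow = 24 + 11.2 × 0.9833 = 24 + 11.013 = 35.013 cmH2O.

35.0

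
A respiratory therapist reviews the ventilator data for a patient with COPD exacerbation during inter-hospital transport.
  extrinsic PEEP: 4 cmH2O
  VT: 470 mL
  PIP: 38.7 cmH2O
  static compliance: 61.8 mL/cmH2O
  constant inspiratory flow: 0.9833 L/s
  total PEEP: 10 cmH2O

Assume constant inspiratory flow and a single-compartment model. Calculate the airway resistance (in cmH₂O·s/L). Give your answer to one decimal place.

21.5

Total PEEP = 10 cmH2O (set 4 + intrinsic 6); this is the baseline alveolar pressure.
Equation of motion (constant flow): PIP = Vt/C + R·V̇ + PEEP.
R·V̇ = PIP − Vt/C − PEEP = 38.7 − 470/61.8 − 10 = 38.7 − 7.605 − 10 = 21.095 cmH2O.
R = 21.095 / 0.9833 = 21.453 cmH2O·s/L.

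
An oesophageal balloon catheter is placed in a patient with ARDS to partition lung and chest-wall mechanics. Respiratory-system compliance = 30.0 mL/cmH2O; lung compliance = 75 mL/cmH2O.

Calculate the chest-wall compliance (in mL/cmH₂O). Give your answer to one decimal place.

1/Ccw = 1/Crs − 1/CL.
1/Ccw = 1/30.0 − 1/75 = 0.02.
Ccw = 50.0 mL/cmH2O.

50.0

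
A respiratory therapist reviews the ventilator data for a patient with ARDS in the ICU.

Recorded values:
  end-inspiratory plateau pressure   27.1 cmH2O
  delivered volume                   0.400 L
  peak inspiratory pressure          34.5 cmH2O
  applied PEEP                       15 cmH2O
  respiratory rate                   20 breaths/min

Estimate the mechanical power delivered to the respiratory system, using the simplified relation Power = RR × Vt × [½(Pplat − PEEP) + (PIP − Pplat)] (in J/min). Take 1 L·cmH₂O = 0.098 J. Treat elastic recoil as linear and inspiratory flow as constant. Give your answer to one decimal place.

10.5

Per-breath work = Vt × [½(Pplat−PEEP) + (PIP−Pplat)] = 0.400 × [0.5×12.1 + 7.4] = 0.400 × 13.45 = 5.38 L·cmH2O.
Power = 20 × 5.38 = 107.6 L·cmH2O/min.
× 0.098 J/(L·cmH2O) → 10.545 J/min.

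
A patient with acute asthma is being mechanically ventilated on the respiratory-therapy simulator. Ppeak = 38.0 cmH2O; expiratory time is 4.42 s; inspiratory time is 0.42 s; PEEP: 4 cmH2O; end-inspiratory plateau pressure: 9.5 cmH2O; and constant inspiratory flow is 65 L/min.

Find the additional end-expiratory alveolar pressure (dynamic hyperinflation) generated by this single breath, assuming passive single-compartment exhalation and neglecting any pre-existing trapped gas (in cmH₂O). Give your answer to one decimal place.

Flow: 65 L/min ÷ 60 = 1.0833 L/s.
Vt = flow × Ti = 1.0833 L/s × 0.42 s × 1000 mL/L = 454.99 mL.
R = (PIP − Pplat)/V̇ = (38.0 − 9.5) / 1.0833 = 28.5/1.0833 = 26.309 cmH2O·s/L.
C = Vt/(Pplat − PEEP) = 454.99 / (9.5 − 4) = 454.99/5.5 = 82.725 mL/cmH2O.
τ = R × C = 26.309 × 0.08273 L/cmH2O = 2.177 s.
Fraction remaining = e^(−Te/τ) = e^(−4.42/2.177) = 0.1313; trapped volume = 454.99 × 0.1313 = 59.74 mL.
Additional alveolar pressure from trapping ≈ V_trapped / C = 59.74 / 82.725 = 0.7222 cmH2O.

0.7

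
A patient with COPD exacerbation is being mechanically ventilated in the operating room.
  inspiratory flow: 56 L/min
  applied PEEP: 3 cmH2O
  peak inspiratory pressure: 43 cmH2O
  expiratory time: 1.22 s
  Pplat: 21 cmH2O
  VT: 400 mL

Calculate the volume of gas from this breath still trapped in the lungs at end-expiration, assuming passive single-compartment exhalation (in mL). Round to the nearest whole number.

Flow: 56 L/min ÷ 60 = 0.9333 L/s.
R = (PIP − Pplat)/V̇ = (43 − 21) / 0.9333 = 22.0/0.9333 = 23.572 cmH2O·s/L.
C = Vt/(Pplat − PEEP) = 400.0 / (21 − 3) = 400.0/18.0 = 22.222 mL/cmH2O.
τ = R × C = 23.572 × 0.02222 L/cmH2O = 0.5238 s.
Fraction remaining = e^(−Te/τ) = e^(−1.22/0.5238) = 0.09738.
Trapped volume = 400.0 × 0.09738 = 38.952 mL.

39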